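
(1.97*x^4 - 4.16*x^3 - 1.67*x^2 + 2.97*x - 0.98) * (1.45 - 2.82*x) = -5.5554*x^5 + 14.5877*x^4 - 1.3226*x^3 - 10.7969*x^2 + 7.0701*x - 1.421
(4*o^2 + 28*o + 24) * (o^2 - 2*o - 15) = 4*o^4 + 20*o^3 - 92*o^2 - 468*o - 360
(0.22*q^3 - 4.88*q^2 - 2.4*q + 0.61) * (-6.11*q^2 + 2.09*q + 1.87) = -1.3442*q^5 + 30.2766*q^4 + 4.8762*q^3 - 17.8687*q^2 - 3.2131*q + 1.1407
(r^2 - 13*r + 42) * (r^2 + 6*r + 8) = r^4 - 7*r^3 - 28*r^2 + 148*r + 336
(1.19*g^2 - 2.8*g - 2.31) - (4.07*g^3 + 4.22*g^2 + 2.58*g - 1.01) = -4.07*g^3 - 3.03*g^2 - 5.38*g - 1.3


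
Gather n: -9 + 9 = 0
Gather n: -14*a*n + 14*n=n*(14 - 14*a)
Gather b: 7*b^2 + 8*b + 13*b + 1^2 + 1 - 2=7*b^2 + 21*b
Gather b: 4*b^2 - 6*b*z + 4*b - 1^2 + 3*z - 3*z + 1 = 4*b^2 + b*(4 - 6*z)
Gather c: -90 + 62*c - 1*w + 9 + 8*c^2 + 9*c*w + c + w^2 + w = 8*c^2 + c*(9*w + 63) + w^2 - 81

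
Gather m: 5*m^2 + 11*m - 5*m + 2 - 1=5*m^2 + 6*m + 1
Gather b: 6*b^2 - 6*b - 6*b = 6*b^2 - 12*b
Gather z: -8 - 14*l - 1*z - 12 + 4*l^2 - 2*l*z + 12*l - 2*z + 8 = 4*l^2 - 2*l + z*(-2*l - 3) - 12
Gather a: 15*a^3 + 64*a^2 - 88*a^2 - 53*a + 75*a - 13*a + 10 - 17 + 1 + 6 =15*a^3 - 24*a^2 + 9*a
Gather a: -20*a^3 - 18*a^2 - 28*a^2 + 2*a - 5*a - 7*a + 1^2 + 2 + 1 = -20*a^3 - 46*a^2 - 10*a + 4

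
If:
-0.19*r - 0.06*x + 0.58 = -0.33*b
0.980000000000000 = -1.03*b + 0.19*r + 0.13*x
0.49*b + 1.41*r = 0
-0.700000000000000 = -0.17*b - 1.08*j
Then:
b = 1.16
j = 0.47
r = -0.40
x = 17.34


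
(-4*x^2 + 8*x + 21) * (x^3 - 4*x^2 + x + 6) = -4*x^5 + 24*x^4 - 15*x^3 - 100*x^2 + 69*x + 126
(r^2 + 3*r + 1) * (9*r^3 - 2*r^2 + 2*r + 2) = 9*r^5 + 25*r^4 + 5*r^3 + 6*r^2 + 8*r + 2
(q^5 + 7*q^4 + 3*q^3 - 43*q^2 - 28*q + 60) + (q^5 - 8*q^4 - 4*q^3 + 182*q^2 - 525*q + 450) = 2*q^5 - q^4 - q^3 + 139*q^2 - 553*q + 510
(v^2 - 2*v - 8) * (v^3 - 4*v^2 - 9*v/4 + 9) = v^5 - 6*v^4 - 9*v^3/4 + 91*v^2/2 - 72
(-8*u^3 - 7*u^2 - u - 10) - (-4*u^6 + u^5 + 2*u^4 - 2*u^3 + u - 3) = 4*u^6 - u^5 - 2*u^4 - 6*u^3 - 7*u^2 - 2*u - 7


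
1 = 1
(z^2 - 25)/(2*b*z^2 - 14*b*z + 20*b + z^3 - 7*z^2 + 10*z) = (z + 5)/(2*b*z - 4*b + z^2 - 2*z)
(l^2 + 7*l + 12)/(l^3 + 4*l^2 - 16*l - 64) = (l + 3)/(l^2 - 16)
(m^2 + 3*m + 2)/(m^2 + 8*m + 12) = (m + 1)/(m + 6)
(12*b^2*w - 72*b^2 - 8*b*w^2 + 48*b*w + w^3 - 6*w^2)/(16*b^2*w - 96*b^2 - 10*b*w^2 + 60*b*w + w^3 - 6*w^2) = (-6*b + w)/(-8*b + w)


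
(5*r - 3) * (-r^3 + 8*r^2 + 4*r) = -5*r^4 + 43*r^3 - 4*r^2 - 12*r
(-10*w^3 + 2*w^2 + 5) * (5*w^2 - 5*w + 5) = -50*w^5 + 60*w^4 - 60*w^3 + 35*w^2 - 25*w + 25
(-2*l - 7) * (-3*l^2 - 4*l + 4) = 6*l^3 + 29*l^2 + 20*l - 28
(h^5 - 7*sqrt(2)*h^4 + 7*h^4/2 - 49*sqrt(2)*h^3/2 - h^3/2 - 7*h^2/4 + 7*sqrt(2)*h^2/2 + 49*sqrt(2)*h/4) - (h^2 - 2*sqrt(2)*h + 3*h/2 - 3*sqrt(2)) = h^5 - 7*sqrt(2)*h^4 + 7*h^4/2 - 49*sqrt(2)*h^3/2 - h^3/2 - 11*h^2/4 + 7*sqrt(2)*h^2/2 - 3*h/2 + 57*sqrt(2)*h/4 + 3*sqrt(2)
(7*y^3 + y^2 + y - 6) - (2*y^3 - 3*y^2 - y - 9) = 5*y^3 + 4*y^2 + 2*y + 3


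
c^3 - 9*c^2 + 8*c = c*(c - 8)*(c - 1)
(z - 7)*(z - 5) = z^2 - 12*z + 35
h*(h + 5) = h^2 + 5*h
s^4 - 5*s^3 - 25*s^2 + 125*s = s*(s - 5)^2*(s + 5)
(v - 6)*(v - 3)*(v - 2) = v^3 - 11*v^2 + 36*v - 36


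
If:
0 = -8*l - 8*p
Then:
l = -p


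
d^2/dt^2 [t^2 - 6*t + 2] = 2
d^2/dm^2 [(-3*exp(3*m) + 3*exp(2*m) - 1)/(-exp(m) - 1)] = (12*exp(4*m) + 30*exp(3*m) + 18*exp(2*m) - 11*exp(m) - 1)*exp(m)/(exp(3*m) + 3*exp(2*m) + 3*exp(m) + 1)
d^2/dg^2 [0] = 0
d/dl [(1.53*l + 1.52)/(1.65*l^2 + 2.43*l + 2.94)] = (-2.5245*l^2 - 5.016*l + 0.804599999999999)/(2.7225*l^4 + 8.019*l^3 + 15.6069*l^2 + 14.2884*l + 8.6436)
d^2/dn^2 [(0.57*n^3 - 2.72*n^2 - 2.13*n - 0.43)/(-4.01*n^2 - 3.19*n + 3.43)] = (-1.4210854715202e-14*n^5 + 1.13686837721616e-13*n^4 - 28.3673659999999*n^3 + 303.377448*n^2 + 168.547098*n + 131.192842)/(64.481201*n^6 + 153.886557*n^5 - 43.045746*n^4 - 230.795543*n^3 + 36.819678*n^2 + 112.590093*n - 40.353607)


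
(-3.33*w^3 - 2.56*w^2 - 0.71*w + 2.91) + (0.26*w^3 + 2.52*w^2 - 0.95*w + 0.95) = -3.07*w^3 - 0.04*w^2 - 1.66*w + 3.86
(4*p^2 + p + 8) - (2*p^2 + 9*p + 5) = 2*p^2 - 8*p + 3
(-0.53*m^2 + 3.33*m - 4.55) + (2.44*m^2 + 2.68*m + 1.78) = 1.91*m^2 + 6.01*m - 2.77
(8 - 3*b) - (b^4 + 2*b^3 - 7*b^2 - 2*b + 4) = -b^4 - 2*b^3 + 7*b^2 - b + 4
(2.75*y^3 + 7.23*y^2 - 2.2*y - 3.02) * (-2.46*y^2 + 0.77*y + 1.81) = -6.765*y^5 - 15.6683*y^4 + 15.9566*y^3 + 18.8215*y^2 - 6.3074*y - 5.4662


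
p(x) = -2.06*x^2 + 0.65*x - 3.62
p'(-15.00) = 62.45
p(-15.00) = -476.87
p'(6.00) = -24.07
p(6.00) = -73.88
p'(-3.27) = 14.12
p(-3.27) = -27.77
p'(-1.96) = 8.73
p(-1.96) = -12.81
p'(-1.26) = 5.84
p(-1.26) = -7.71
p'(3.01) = -11.75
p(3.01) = -20.33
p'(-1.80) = 8.07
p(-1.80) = -11.46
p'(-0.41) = 2.34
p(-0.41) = -4.23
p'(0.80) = -2.65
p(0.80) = -4.42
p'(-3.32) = 14.33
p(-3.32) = -28.48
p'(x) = 0.65 - 4.12*x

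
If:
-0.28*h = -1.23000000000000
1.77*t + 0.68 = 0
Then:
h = 4.39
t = -0.38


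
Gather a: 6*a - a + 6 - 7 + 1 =5*a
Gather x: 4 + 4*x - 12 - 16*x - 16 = -12*x - 24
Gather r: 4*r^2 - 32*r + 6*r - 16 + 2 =4*r^2 - 26*r - 14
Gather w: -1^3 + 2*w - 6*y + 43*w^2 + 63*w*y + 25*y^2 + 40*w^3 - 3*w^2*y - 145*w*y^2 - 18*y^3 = 40*w^3 + w^2*(43 - 3*y) + w*(-145*y^2 + 63*y + 2) - 18*y^3 + 25*y^2 - 6*y - 1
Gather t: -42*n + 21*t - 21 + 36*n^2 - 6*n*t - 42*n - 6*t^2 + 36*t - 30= 36*n^2 - 84*n - 6*t^2 + t*(57 - 6*n) - 51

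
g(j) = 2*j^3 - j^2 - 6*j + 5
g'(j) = 6*j^2 - 2*j - 6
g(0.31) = 3.10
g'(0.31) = -6.04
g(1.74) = 2.07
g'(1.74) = 8.69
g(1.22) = -0.18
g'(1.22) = 0.49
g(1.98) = 4.72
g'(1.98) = 13.56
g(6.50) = 473.00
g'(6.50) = 234.50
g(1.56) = 0.80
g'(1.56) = 5.48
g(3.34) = 48.32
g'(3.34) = 54.25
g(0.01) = 4.94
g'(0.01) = -6.02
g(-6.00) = -427.00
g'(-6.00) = 222.00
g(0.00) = 5.00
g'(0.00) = -6.00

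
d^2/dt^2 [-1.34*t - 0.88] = 0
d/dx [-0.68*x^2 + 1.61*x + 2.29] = 1.61 - 1.36*x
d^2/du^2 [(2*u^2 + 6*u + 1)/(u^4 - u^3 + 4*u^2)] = 2*(6*u^6 + 30*u^5 - 44*u^4 + 75*u^3 - 30*u^2 + 64*u + 48)/(u^4*(u^6 - 3*u^5 + 15*u^4 - 25*u^3 + 60*u^2 - 48*u + 64))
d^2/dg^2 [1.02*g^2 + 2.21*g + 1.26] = 2.04000000000000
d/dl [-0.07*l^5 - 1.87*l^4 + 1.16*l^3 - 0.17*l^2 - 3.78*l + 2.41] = -0.35*l^4 - 7.48*l^3 + 3.48*l^2 - 0.34*l - 3.78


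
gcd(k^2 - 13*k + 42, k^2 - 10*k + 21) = k - 7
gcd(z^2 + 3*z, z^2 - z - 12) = z + 3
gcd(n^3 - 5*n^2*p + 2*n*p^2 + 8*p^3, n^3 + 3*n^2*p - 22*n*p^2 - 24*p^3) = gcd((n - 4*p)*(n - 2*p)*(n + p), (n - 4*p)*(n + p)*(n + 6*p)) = -n^2 + 3*n*p + 4*p^2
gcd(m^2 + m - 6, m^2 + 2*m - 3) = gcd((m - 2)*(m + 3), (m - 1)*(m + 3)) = m + 3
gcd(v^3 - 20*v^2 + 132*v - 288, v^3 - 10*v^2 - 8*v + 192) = v^2 - 14*v + 48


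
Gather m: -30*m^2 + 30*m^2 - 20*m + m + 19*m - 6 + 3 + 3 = 0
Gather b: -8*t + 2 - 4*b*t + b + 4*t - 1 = b*(1 - 4*t) - 4*t + 1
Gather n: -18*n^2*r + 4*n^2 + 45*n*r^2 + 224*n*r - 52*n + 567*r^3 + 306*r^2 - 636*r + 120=n^2*(4 - 18*r) + n*(45*r^2 + 224*r - 52) + 567*r^3 + 306*r^2 - 636*r + 120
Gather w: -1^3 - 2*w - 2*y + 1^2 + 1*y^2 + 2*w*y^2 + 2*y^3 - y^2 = w*(2*y^2 - 2) + 2*y^3 - 2*y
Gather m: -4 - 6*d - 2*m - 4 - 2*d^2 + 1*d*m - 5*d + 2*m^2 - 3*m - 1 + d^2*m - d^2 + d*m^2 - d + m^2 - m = -3*d^2 - 12*d + m^2*(d + 3) + m*(d^2 + d - 6) - 9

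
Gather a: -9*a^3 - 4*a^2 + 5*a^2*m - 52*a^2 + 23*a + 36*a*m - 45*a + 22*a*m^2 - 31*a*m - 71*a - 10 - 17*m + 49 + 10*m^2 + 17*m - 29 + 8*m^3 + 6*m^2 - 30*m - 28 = -9*a^3 + a^2*(5*m - 56) + a*(22*m^2 + 5*m - 93) + 8*m^3 + 16*m^2 - 30*m - 18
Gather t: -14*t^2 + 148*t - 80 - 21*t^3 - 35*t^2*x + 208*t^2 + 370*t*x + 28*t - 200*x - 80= -21*t^3 + t^2*(194 - 35*x) + t*(370*x + 176) - 200*x - 160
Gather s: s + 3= s + 3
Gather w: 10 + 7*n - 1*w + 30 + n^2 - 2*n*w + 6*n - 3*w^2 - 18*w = n^2 + 13*n - 3*w^2 + w*(-2*n - 19) + 40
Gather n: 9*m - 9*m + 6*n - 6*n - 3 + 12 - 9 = 0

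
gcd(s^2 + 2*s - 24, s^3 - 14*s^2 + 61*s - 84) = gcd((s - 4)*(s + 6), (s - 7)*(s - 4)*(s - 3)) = s - 4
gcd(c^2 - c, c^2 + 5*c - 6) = c - 1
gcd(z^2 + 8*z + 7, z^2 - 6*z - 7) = z + 1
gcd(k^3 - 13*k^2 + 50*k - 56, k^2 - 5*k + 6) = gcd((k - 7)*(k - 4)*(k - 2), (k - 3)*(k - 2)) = k - 2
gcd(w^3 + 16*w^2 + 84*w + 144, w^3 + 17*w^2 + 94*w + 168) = w^2 + 10*w + 24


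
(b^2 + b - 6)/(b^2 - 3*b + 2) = (b + 3)/(b - 1)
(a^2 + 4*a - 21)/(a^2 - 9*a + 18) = (a + 7)/(a - 6)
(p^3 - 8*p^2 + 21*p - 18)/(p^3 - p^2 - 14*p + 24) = (p - 3)/(p + 4)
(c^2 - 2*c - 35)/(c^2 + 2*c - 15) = (c - 7)/(c - 3)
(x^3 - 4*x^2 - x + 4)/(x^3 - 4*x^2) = 1 - 1/x^2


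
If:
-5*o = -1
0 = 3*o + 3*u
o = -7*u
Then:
No Solution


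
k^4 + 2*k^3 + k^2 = k^2*(k + 1)^2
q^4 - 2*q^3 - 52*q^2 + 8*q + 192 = (q - 8)*(q - 2)*(q + 2)*(q + 6)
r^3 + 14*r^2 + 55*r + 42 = (r + 1)*(r + 6)*(r + 7)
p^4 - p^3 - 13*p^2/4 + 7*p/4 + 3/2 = (p - 2)*(p - 1)*(p + 1/2)*(p + 3/2)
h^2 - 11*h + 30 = (h - 6)*(h - 5)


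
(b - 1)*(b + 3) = b^2 + 2*b - 3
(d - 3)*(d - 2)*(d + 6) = d^3 + d^2 - 24*d + 36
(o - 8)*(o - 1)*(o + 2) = o^3 - 7*o^2 - 10*o + 16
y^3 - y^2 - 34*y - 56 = (y - 7)*(y + 2)*(y + 4)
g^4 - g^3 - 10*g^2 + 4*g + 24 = (g - 3)*(g - 2)*(g + 2)^2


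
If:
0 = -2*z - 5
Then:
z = -5/2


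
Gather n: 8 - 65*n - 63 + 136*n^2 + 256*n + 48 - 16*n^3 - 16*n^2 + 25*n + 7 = -16*n^3 + 120*n^2 + 216*n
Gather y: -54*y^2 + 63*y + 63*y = -54*y^2 + 126*y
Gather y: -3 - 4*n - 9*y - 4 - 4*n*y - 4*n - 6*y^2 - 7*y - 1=-8*n - 6*y^2 + y*(-4*n - 16) - 8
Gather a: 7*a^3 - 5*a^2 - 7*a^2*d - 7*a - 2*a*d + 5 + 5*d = 7*a^3 + a^2*(-7*d - 5) + a*(-2*d - 7) + 5*d + 5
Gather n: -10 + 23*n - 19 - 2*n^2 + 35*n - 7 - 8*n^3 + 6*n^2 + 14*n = -8*n^3 + 4*n^2 + 72*n - 36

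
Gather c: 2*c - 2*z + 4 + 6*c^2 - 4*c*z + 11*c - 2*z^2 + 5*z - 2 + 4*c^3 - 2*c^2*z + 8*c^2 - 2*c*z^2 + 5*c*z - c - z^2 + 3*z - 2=4*c^3 + c^2*(14 - 2*z) + c*(-2*z^2 + z + 12) - 3*z^2 + 6*z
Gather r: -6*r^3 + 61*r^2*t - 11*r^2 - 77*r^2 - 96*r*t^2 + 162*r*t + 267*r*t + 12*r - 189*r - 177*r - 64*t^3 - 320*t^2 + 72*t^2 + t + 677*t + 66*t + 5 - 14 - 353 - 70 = -6*r^3 + r^2*(61*t - 88) + r*(-96*t^2 + 429*t - 354) - 64*t^3 - 248*t^2 + 744*t - 432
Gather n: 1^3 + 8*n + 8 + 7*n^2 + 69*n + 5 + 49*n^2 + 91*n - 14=56*n^2 + 168*n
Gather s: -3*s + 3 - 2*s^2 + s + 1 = -2*s^2 - 2*s + 4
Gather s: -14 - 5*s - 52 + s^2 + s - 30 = s^2 - 4*s - 96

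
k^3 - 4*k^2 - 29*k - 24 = (k - 8)*(k + 1)*(k + 3)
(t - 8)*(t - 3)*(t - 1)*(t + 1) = t^4 - 11*t^3 + 23*t^2 + 11*t - 24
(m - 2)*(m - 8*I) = m^2 - 2*m - 8*I*m + 16*I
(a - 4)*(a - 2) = a^2 - 6*a + 8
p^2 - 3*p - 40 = (p - 8)*(p + 5)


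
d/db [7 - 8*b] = -8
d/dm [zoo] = 0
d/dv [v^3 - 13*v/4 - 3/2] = 3*v^2 - 13/4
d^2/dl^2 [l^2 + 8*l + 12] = 2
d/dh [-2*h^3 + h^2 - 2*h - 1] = -6*h^2 + 2*h - 2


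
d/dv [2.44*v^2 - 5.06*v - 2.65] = 4.88*v - 5.06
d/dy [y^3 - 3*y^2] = 3*y*(y - 2)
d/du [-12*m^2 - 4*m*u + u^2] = -4*m + 2*u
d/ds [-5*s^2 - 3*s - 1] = -10*s - 3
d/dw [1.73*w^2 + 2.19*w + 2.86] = 3.46*w + 2.19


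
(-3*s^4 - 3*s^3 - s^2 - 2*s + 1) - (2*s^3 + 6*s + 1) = -3*s^4 - 5*s^3 - s^2 - 8*s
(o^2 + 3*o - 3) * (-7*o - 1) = -7*o^3 - 22*o^2 + 18*o + 3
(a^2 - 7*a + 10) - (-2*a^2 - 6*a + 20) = 3*a^2 - a - 10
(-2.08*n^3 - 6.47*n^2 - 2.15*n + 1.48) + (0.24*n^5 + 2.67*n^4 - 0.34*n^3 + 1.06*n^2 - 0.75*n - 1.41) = 0.24*n^5 + 2.67*n^4 - 2.42*n^3 - 5.41*n^2 - 2.9*n + 0.0700000000000001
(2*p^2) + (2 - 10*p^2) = 2 - 8*p^2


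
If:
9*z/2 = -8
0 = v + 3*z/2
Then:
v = 8/3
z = -16/9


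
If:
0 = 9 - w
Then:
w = 9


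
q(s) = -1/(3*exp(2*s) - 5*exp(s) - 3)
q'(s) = -(-6*exp(2*s) + 5*exp(s))/(3*exp(2*s) - 5*exp(s) - 3)^2 = (6*exp(s) - 5)*exp(s)/(-3*exp(2*s) + 5*exp(s) + 3)^2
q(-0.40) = 0.20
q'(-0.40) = -0.03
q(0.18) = 0.21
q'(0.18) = 0.12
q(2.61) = -0.00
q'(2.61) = 0.00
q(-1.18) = 0.24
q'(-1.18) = -0.05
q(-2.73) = 0.30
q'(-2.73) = -0.03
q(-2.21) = 0.28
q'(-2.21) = -0.04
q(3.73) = -0.00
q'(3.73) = 0.00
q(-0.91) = 0.22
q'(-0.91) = -0.05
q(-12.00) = 0.33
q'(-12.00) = 0.00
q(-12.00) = 0.33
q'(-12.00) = 0.00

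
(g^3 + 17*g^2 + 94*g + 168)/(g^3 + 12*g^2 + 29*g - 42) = (g + 4)/(g - 1)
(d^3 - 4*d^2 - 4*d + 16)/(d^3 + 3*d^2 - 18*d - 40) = (d - 2)/(d + 5)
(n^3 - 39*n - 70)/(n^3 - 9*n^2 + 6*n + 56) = (n + 5)/(n - 4)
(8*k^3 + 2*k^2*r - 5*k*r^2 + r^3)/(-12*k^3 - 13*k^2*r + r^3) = (-2*k + r)/(3*k + r)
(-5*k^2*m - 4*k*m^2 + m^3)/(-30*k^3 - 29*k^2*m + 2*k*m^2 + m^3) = m/(6*k + m)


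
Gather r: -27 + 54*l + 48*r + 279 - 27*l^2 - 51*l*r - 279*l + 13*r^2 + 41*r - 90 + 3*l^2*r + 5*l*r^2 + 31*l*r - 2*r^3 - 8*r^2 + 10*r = -27*l^2 - 225*l - 2*r^3 + r^2*(5*l + 5) + r*(3*l^2 - 20*l + 99) + 162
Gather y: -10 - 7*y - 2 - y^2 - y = -y^2 - 8*y - 12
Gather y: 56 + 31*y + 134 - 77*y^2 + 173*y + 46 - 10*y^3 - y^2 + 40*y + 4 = -10*y^3 - 78*y^2 + 244*y + 240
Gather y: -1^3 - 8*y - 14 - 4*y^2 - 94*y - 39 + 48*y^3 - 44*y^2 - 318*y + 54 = 48*y^3 - 48*y^2 - 420*y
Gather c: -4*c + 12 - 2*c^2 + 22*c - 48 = -2*c^2 + 18*c - 36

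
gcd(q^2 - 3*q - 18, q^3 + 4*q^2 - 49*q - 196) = 1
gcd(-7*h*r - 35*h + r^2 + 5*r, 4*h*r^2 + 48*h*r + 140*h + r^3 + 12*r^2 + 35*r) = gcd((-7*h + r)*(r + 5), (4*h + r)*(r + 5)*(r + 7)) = r + 5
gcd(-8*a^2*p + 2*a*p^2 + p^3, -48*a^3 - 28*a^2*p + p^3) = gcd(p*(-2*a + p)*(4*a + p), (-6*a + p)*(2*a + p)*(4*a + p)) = 4*a + p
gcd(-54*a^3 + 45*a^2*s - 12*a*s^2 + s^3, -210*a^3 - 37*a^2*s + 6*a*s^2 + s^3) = -6*a + s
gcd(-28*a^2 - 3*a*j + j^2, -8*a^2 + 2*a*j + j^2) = 4*a + j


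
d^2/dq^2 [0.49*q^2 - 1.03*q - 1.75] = 0.980000000000000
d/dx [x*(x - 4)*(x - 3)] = 3*x^2 - 14*x + 12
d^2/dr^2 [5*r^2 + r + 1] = 10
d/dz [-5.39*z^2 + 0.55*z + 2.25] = 0.55 - 10.78*z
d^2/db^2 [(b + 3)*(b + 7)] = 2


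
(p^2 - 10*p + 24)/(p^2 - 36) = (p - 4)/(p + 6)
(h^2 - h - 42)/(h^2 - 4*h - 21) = (h + 6)/(h + 3)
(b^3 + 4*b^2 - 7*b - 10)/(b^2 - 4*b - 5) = (b^2 + 3*b - 10)/(b - 5)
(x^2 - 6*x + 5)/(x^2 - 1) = (x - 5)/(x + 1)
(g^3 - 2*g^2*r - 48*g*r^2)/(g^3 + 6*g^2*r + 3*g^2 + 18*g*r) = (g - 8*r)/(g + 3)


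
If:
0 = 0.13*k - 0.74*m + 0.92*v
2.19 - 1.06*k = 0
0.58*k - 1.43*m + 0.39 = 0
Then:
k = 2.07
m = 1.11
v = 0.60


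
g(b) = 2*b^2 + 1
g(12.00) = 289.00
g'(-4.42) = -17.68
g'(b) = 4*b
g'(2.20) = 8.80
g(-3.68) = 28.08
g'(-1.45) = -5.80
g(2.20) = 10.68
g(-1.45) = 5.20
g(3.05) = 19.60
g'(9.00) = 36.00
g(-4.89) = 48.82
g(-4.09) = 34.46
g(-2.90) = 17.82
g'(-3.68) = -14.72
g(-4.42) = 40.07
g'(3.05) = 12.20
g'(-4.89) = -19.56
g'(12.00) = 48.00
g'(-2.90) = -11.60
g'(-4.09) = -16.36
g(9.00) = 163.00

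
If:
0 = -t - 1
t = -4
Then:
No Solution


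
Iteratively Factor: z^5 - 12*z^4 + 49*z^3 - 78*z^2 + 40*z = (z - 1)*(z^4 - 11*z^3 + 38*z^2 - 40*z) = z*(z - 1)*(z^3 - 11*z^2 + 38*z - 40) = z*(z - 4)*(z - 1)*(z^2 - 7*z + 10) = z*(z - 4)*(z - 2)*(z - 1)*(z - 5)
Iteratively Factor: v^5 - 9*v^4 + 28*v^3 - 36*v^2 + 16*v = (v - 4)*(v^4 - 5*v^3 + 8*v^2 - 4*v) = v*(v - 4)*(v^3 - 5*v^2 + 8*v - 4) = v*(v - 4)*(v - 2)*(v^2 - 3*v + 2) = v*(v - 4)*(v - 2)*(v - 1)*(v - 2)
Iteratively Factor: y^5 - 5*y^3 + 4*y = (y)*(y^4 - 5*y^2 + 4) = y*(y - 1)*(y^3 + y^2 - 4*y - 4) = y*(y - 1)*(y + 1)*(y^2 - 4) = y*(y - 1)*(y + 1)*(y + 2)*(y - 2)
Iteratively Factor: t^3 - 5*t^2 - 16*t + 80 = (t + 4)*(t^2 - 9*t + 20) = (t - 4)*(t + 4)*(t - 5)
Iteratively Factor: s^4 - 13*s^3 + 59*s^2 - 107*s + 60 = (s - 4)*(s^3 - 9*s^2 + 23*s - 15) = (s - 4)*(s - 1)*(s^2 - 8*s + 15) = (s - 4)*(s - 3)*(s - 1)*(s - 5)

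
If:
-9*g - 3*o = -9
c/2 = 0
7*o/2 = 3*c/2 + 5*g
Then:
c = 0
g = 21/31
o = 30/31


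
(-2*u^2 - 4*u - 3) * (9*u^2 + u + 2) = -18*u^4 - 38*u^3 - 35*u^2 - 11*u - 6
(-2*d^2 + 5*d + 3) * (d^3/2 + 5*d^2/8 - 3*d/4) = -d^5 + 5*d^4/4 + 49*d^3/8 - 15*d^2/8 - 9*d/4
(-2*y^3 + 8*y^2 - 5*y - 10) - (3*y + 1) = -2*y^3 + 8*y^2 - 8*y - 11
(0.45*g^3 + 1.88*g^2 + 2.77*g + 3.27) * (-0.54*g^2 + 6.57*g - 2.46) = -0.243*g^5 + 1.9413*g^4 + 9.7488*g^3 + 11.8083*g^2 + 14.6697*g - 8.0442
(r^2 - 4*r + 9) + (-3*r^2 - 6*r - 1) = -2*r^2 - 10*r + 8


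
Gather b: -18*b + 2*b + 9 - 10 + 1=-16*b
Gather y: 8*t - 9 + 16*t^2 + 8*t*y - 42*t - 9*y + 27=16*t^2 - 34*t + y*(8*t - 9) + 18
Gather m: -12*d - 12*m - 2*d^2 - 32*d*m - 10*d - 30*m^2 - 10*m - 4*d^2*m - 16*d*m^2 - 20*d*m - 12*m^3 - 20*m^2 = -2*d^2 - 22*d - 12*m^3 + m^2*(-16*d - 50) + m*(-4*d^2 - 52*d - 22)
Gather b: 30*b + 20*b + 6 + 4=50*b + 10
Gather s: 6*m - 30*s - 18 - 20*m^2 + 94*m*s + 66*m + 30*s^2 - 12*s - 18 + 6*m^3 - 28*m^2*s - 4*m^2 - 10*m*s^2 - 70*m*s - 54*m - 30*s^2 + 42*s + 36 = 6*m^3 - 24*m^2 - 10*m*s^2 + 18*m + s*(-28*m^2 + 24*m)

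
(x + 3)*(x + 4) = x^2 + 7*x + 12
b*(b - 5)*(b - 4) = b^3 - 9*b^2 + 20*b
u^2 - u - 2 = (u - 2)*(u + 1)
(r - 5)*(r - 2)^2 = r^3 - 9*r^2 + 24*r - 20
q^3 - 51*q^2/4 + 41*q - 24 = (q - 8)*(q - 4)*(q - 3/4)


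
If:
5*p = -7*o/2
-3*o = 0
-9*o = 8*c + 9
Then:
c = -9/8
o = 0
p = 0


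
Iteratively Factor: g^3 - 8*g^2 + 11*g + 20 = (g - 4)*(g^2 - 4*g - 5) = (g - 4)*(g + 1)*(g - 5)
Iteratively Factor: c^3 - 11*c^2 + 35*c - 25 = (c - 5)*(c^2 - 6*c + 5) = (c - 5)^2*(c - 1)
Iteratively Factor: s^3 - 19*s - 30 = (s + 3)*(s^2 - 3*s - 10) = (s - 5)*(s + 3)*(s + 2)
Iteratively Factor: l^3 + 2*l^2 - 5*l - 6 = (l - 2)*(l^2 + 4*l + 3) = (l - 2)*(l + 3)*(l + 1)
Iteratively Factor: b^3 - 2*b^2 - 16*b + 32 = (b - 2)*(b^2 - 16) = (b - 2)*(b + 4)*(b - 4)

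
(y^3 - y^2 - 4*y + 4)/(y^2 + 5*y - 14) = (y^2 + y - 2)/(y + 7)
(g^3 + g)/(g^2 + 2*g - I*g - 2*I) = g*(g + I)/(g + 2)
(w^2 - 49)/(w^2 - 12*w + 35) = (w + 7)/(w - 5)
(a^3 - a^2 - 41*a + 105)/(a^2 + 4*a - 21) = a - 5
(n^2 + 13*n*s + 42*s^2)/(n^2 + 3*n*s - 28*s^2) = (-n - 6*s)/(-n + 4*s)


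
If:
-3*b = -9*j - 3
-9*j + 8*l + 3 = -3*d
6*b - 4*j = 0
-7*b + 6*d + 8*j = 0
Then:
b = -2/7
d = 5/21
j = -3/7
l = -53/56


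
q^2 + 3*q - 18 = (q - 3)*(q + 6)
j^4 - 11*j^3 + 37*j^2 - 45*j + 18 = (j - 6)*(j - 3)*(j - 1)^2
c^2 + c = c*(c + 1)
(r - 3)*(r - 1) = r^2 - 4*r + 3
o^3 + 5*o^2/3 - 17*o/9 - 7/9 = (o - 1)*(o + 1/3)*(o + 7/3)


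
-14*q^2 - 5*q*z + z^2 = (-7*q + z)*(2*q + z)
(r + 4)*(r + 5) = r^2 + 9*r + 20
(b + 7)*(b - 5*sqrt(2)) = b^2 - 5*sqrt(2)*b + 7*b - 35*sqrt(2)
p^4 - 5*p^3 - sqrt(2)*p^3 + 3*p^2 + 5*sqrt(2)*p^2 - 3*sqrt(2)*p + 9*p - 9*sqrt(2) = (p - 3)^2*(p + 1)*(p - sqrt(2))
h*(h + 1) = h^2 + h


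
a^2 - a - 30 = (a - 6)*(a + 5)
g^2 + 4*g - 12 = (g - 2)*(g + 6)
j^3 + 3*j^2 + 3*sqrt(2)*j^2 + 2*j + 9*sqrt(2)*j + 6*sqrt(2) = (j + 1)*(j + 2)*(j + 3*sqrt(2))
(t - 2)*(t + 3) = t^2 + t - 6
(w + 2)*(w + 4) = w^2 + 6*w + 8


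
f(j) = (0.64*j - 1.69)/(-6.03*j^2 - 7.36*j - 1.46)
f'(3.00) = -0.01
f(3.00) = -0.00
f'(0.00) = -6.27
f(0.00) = 1.16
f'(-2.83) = 0.09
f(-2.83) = 0.12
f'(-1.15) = 16.10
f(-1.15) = 2.50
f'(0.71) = -0.27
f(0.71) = 0.13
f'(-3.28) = 0.05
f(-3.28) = 0.09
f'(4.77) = -0.00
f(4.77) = -0.01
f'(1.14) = -0.10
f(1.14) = 0.05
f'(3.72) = -0.00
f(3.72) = -0.01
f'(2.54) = -0.01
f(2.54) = 0.00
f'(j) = (0.64*j - 1.69)*(12.06*j + 7.36)/(-6.03*j^2 - 7.36*j - 1.46)^2 + 0.64/(-6.03*j^2 - 7.36*j - 1.46) = (3.8592*j^2 - 20.3814*j - 13.3728)/(36.3609*j^4 + 88.7616*j^3 + 71.7772*j^2 + 21.4912*j + 2.1316)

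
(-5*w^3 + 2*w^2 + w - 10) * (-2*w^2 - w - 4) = 10*w^5 + w^4 + 16*w^3 + 11*w^2 + 6*w + 40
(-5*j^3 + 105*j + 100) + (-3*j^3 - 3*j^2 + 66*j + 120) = -8*j^3 - 3*j^2 + 171*j + 220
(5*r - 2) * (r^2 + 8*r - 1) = 5*r^3 + 38*r^2 - 21*r + 2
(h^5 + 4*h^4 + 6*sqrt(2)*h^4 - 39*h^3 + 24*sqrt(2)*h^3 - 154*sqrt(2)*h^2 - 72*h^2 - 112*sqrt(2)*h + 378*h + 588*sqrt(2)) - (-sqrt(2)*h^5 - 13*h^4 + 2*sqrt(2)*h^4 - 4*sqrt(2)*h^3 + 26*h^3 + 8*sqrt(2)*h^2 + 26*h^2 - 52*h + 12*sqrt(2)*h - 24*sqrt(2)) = h^5 + sqrt(2)*h^5 + 4*sqrt(2)*h^4 + 17*h^4 - 65*h^3 + 28*sqrt(2)*h^3 - 162*sqrt(2)*h^2 - 98*h^2 - 124*sqrt(2)*h + 430*h + 612*sqrt(2)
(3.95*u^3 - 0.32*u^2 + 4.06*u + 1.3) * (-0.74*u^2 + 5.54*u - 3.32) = -2.923*u^5 + 22.1198*u^4 - 17.8912*u^3 + 22.5928*u^2 - 6.2772*u - 4.316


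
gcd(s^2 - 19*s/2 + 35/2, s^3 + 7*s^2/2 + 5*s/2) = 1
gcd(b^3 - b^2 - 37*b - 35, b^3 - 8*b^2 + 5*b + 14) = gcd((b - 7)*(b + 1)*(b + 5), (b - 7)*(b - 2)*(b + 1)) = b^2 - 6*b - 7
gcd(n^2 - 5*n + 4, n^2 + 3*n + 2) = 1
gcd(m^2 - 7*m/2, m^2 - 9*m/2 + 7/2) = m - 7/2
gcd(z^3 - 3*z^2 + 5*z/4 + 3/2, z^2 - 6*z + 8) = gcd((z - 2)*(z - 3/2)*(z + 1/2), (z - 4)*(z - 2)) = z - 2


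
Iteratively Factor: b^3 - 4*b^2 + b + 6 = (b - 2)*(b^2 - 2*b - 3) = (b - 2)*(b + 1)*(b - 3)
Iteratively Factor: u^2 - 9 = (u - 3)*(u + 3)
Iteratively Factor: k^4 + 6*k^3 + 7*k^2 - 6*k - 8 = (k - 1)*(k^3 + 7*k^2 + 14*k + 8) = (k - 1)*(k + 2)*(k^2 + 5*k + 4) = (k - 1)*(k + 1)*(k + 2)*(k + 4)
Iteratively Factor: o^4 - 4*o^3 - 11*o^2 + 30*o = (o)*(o^3 - 4*o^2 - 11*o + 30) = o*(o - 5)*(o^2 + o - 6) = o*(o - 5)*(o - 2)*(o + 3)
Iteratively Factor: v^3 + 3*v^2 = (v + 3)*(v^2) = v*(v + 3)*(v)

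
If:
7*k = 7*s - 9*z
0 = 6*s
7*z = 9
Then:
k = -81/49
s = 0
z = 9/7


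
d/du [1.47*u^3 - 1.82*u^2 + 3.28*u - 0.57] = 4.41*u^2 - 3.64*u + 3.28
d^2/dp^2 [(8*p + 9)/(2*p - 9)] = 360/(2*p - 9)^3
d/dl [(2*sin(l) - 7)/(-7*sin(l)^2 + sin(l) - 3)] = (14*sin(l)^2 - 98*sin(l) + 1)*cos(l)/(7*sin(l)^2 - sin(l) + 3)^2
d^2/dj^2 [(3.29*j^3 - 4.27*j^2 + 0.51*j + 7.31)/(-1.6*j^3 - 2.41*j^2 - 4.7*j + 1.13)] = (47.23488*j^6 + 140.6112*j^5 - 500.4048*j^4 - 601.173476*j^3 - 421.02534*j^2 - 609.640404*j - 357.28294)/(4.096*j^9 + 18.5088*j^8 + 63.97488*j^7 + 114.058321*j^6 + 161.78253*j^5 + 89.035641*j^4 + 33.15506*j^3 - 65.653113*j^2 + 18.00429*j - 1.442897)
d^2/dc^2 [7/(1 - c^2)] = 14*(-3*c^2 - 1)/(c^2 - 1)^3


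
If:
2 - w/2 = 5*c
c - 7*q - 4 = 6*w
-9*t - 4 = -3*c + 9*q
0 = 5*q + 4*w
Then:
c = 28/25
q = 144/25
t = -1312/225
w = -36/5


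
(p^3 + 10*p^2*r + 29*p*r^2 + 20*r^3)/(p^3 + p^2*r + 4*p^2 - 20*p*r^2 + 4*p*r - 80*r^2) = (p^2 + 5*p*r + 4*r^2)/(p^2 - 4*p*r + 4*p - 16*r)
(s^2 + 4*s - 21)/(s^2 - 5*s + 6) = (s + 7)/(s - 2)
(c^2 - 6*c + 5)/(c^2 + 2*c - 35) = (c - 1)/(c + 7)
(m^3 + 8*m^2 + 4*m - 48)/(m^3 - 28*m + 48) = (m + 4)/(m - 4)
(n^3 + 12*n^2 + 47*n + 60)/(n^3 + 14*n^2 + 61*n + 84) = (n + 5)/(n + 7)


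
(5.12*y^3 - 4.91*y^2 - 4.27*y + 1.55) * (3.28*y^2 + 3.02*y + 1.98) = 16.7936*y^5 - 0.6424*y^4 - 18.6962*y^3 - 17.5332*y^2 - 3.7736*y + 3.069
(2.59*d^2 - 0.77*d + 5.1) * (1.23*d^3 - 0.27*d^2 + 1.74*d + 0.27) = 3.1857*d^5 - 1.6464*d^4 + 10.9875*d^3 - 2.0175*d^2 + 8.6661*d + 1.377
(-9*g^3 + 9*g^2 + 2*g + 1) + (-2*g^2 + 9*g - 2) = -9*g^3 + 7*g^2 + 11*g - 1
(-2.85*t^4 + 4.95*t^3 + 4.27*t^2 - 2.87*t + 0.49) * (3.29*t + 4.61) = -9.3765*t^5 + 3.147*t^4 + 36.8678*t^3 + 10.2424*t^2 - 11.6186*t + 2.2589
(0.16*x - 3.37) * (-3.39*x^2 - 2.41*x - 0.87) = -0.5424*x^3 + 11.0387*x^2 + 7.9825*x + 2.9319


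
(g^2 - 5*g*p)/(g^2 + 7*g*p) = (g - 5*p)/(g + 7*p)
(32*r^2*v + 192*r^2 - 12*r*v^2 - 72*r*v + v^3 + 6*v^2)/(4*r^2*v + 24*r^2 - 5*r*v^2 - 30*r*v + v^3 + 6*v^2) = (8*r - v)/(r - v)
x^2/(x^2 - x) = x/(x - 1)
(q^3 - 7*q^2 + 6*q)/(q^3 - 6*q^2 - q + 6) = q/(q + 1)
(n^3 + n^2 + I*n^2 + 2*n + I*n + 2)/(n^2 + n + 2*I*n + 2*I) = n - I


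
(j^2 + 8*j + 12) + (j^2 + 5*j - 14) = 2*j^2 + 13*j - 2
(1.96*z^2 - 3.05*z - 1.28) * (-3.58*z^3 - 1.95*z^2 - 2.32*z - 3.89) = -7.0168*z^5 + 7.097*z^4 + 5.9827*z^3 + 1.9476*z^2 + 14.8341*z + 4.9792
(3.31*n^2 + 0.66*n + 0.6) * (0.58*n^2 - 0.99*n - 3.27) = 1.9198*n^4 - 2.8941*n^3 - 11.1291*n^2 - 2.7522*n - 1.962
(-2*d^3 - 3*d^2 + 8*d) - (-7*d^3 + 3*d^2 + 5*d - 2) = 5*d^3 - 6*d^2 + 3*d + 2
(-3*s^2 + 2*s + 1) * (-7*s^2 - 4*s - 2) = 21*s^4 - 2*s^3 - 9*s^2 - 8*s - 2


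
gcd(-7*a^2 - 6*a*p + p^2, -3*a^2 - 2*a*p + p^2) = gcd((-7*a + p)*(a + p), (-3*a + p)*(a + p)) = a + p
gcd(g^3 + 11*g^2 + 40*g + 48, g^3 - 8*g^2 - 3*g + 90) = g + 3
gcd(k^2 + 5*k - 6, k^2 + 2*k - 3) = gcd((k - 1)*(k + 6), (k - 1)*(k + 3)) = k - 1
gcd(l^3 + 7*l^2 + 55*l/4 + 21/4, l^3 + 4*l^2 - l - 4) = 1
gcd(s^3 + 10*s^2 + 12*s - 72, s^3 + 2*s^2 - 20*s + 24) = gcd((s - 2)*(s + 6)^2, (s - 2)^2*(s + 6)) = s^2 + 4*s - 12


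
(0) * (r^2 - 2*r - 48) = 0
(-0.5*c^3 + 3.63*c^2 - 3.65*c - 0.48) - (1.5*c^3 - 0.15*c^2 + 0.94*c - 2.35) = -2.0*c^3 + 3.78*c^2 - 4.59*c + 1.87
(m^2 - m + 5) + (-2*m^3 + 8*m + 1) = -2*m^3 + m^2 + 7*m + 6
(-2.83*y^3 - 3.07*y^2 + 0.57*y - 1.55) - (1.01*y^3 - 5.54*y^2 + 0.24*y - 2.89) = -3.84*y^3 + 2.47*y^2 + 0.33*y + 1.34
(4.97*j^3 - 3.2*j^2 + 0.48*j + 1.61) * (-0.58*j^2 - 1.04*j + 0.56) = -2.8826*j^5 - 3.3128*j^4 + 5.8328*j^3 - 3.225*j^2 - 1.4056*j + 0.9016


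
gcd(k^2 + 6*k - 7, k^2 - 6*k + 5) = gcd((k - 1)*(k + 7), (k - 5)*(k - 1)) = k - 1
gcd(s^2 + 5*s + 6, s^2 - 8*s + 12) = 1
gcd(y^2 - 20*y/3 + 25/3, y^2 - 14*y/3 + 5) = y - 5/3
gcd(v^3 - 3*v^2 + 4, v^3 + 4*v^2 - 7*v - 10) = v^2 - v - 2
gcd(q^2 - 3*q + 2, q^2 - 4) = q - 2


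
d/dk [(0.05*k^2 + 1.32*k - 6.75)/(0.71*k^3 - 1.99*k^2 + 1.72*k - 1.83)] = (-0.0355*k^4 - 1.8744*k^3 + 17.0903*k^2 - 27.048*k + 9.1944)/(0.5041*k^6 - 2.8258*k^5 + 6.4025*k^4 - 9.4442*k^3 + 10.2418*k^2 - 6.2952*k + 3.3489)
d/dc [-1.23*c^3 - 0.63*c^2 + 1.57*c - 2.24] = -3.69*c^2 - 1.26*c + 1.57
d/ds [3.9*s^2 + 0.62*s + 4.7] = 7.8*s + 0.62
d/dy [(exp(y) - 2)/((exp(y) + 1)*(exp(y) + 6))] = (-exp(2*y) + 4*exp(y) + 20)*exp(y)/(exp(4*y) + 14*exp(3*y) + 61*exp(2*y) + 84*exp(y) + 36)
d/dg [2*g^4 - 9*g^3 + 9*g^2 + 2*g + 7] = 8*g^3 - 27*g^2 + 18*g + 2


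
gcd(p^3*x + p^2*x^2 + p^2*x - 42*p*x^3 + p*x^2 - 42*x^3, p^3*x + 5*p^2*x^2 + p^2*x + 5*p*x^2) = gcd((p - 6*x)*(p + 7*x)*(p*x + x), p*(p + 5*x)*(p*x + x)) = p*x + x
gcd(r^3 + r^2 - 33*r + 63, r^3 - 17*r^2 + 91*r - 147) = r - 3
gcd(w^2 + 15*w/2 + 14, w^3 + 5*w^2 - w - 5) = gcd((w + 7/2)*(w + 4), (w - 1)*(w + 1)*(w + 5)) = 1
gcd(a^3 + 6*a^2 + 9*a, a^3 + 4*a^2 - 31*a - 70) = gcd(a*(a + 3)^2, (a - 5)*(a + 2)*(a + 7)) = 1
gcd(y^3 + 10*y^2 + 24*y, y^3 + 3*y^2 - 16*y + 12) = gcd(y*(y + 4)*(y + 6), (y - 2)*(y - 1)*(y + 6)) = y + 6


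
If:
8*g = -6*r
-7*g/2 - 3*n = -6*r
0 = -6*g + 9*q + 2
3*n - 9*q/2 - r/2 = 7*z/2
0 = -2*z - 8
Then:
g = 90/83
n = -345/83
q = 374/747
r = -120/83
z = -4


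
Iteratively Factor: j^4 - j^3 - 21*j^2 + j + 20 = (j + 1)*(j^3 - 2*j^2 - 19*j + 20) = (j + 1)*(j + 4)*(j^2 - 6*j + 5) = (j - 1)*(j + 1)*(j + 4)*(j - 5)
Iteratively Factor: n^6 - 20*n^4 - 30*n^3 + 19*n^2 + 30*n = (n + 2)*(n^5 - 2*n^4 - 16*n^3 + 2*n^2 + 15*n) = n*(n + 2)*(n^4 - 2*n^3 - 16*n^2 + 2*n + 15) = n*(n + 1)*(n + 2)*(n^3 - 3*n^2 - 13*n + 15) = n*(n - 1)*(n + 1)*(n + 2)*(n^2 - 2*n - 15) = n*(n - 1)*(n + 1)*(n + 2)*(n + 3)*(n - 5)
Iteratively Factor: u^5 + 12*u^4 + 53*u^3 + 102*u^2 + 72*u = (u)*(u^4 + 12*u^3 + 53*u^2 + 102*u + 72) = u*(u + 2)*(u^3 + 10*u^2 + 33*u + 36) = u*(u + 2)*(u + 4)*(u^2 + 6*u + 9) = u*(u + 2)*(u + 3)*(u + 4)*(u + 3)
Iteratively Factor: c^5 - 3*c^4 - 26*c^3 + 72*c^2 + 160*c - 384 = (c - 4)*(c^4 + c^3 - 22*c^2 - 16*c + 96) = (c - 4)*(c - 2)*(c^3 + 3*c^2 - 16*c - 48) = (c - 4)*(c - 2)*(c + 4)*(c^2 - c - 12) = (c - 4)*(c - 2)*(c + 3)*(c + 4)*(c - 4)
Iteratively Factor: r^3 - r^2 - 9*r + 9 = (r + 3)*(r^2 - 4*r + 3) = (r - 1)*(r + 3)*(r - 3)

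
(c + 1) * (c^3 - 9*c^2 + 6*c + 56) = c^4 - 8*c^3 - 3*c^2 + 62*c + 56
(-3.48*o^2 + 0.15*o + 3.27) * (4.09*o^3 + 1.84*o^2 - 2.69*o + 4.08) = -14.2332*o^5 - 5.7897*o^4 + 23.0115*o^3 - 8.5851*o^2 - 8.1843*o + 13.3416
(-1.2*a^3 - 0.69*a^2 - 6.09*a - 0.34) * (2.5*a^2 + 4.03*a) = -3.0*a^5 - 6.561*a^4 - 18.0057*a^3 - 25.3927*a^2 - 1.3702*a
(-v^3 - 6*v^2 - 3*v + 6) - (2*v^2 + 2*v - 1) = -v^3 - 8*v^2 - 5*v + 7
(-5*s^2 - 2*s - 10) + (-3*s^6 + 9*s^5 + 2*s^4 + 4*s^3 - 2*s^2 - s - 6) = -3*s^6 + 9*s^5 + 2*s^4 + 4*s^3 - 7*s^2 - 3*s - 16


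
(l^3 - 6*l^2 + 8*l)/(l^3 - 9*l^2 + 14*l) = (l - 4)/(l - 7)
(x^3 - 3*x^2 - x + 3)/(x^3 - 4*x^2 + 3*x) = (x + 1)/x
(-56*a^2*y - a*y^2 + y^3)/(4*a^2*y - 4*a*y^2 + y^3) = (-56*a^2 - a*y + y^2)/(4*a^2 - 4*a*y + y^2)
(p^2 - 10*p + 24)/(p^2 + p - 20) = (p - 6)/(p + 5)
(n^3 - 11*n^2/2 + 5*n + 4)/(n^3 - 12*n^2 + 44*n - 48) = (n + 1/2)/(n - 6)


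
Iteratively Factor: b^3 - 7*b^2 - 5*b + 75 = (b + 3)*(b^2 - 10*b + 25) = (b - 5)*(b + 3)*(b - 5)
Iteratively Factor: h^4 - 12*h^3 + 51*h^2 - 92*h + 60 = (h - 2)*(h^3 - 10*h^2 + 31*h - 30) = (h - 3)*(h - 2)*(h^2 - 7*h + 10) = (h - 3)*(h - 2)^2*(h - 5)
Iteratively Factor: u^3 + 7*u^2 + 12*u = (u)*(u^2 + 7*u + 12) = u*(u + 3)*(u + 4)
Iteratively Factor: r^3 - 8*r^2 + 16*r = (r)*(r^2 - 8*r + 16) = r*(r - 4)*(r - 4)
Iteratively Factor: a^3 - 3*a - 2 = (a + 1)*(a^2 - a - 2) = (a - 2)*(a + 1)*(a + 1)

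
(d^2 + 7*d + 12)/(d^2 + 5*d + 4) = (d + 3)/(d + 1)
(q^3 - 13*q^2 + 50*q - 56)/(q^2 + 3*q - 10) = (q^2 - 11*q + 28)/(q + 5)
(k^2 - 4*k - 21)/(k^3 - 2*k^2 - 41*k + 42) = (k + 3)/(k^2 + 5*k - 6)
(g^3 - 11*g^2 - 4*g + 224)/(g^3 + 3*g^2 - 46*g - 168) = (g - 8)/(g + 6)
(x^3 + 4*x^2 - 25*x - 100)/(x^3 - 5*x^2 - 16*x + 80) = (x + 5)/(x - 4)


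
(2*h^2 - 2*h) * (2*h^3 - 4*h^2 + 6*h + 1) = 4*h^5 - 12*h^4 + 20*h^3 - 10*h^2 - 2*h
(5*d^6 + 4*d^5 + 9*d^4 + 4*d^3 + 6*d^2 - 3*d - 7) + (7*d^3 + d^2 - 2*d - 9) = 5*d^6 + 4*d^5 + 9*d^4 + 11*d^3 + 7*d^2 - 5*d - 16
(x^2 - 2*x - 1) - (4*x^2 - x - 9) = -3*x^2 - x + 8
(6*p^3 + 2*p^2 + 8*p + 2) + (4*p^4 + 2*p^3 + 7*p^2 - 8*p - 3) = 4*p^4 + 8*p^3 + 9*p^2 - 1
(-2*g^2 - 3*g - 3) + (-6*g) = -2*g^2 - 9*g - 3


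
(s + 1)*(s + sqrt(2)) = s^2 + s + sqrt(2)*s + sqrt(2)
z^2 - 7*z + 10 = (z - 5)*(z - 2)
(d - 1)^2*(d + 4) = d^3 + 2*d^2 - 7*d + 4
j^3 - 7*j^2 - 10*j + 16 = (j - 8)*(j - 1)*(j + 2)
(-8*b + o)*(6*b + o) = -48*b^2 - 2*b*o + o^2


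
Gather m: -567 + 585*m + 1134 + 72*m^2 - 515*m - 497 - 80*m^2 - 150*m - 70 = -8*m^2 - 80*m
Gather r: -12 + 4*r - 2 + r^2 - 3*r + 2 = r^2 + r - 12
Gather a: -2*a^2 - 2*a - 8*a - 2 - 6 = -2*a^2 - 10*a - 8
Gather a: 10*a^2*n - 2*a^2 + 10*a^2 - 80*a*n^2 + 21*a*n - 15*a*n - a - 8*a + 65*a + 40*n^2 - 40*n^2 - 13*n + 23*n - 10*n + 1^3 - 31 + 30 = a^2*(10*n + 8) + a*(-80*n^2 + 6*n + 56)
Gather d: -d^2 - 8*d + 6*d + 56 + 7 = -d^2 - 2*d + 63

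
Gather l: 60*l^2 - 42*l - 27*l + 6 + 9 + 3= 60*l^2 - 69*l + 18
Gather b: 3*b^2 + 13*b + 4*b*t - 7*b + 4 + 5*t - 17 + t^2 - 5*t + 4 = 3*b^2 + b*(4*t + 6) + t^2 - 9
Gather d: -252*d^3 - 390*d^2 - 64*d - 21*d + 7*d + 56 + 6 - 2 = -252*d^3 - 390*d^2 - 78*d + 60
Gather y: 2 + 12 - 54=-40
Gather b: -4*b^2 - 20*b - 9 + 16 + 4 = -4*b^2 - 20*b + 11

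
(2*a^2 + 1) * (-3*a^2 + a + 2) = -6*a^4 + 2*a^3 + a^2 + a + 2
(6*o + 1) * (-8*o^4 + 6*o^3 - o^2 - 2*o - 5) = -48*o^5 + 28*o^4 - 13*o^2 - 32*o - 5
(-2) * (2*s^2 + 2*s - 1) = -4*s^2 - 4*s + 2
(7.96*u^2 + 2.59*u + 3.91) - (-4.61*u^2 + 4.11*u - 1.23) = 12.57*u^2 - 1.52*u + 5.14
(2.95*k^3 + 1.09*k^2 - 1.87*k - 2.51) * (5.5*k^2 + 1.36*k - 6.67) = 16.225*k^5 + 10.007*k^4 - 28.4791*k^3 - 23.6185*k^2 + 9.0593*k + 16.7417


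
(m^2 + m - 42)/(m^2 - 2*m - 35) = (-m^2 - m + 42)/(-m^2 + 2*m + 35)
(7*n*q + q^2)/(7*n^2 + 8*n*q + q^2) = q/(n + q)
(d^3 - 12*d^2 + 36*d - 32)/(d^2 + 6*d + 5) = (d^3 - 12*d^2 + 36*d - 32)/(d^2 + 6*d + 5)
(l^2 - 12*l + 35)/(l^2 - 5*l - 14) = (l - 5)/(l + 2)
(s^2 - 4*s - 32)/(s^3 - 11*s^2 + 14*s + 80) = (s + 4)/(s^2 - 3*s - 10)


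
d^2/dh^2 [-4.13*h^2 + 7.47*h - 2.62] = -8.26000000000000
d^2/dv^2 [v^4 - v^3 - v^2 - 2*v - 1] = 12*v^2 - 6*v - 2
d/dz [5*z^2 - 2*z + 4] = 10*z - 2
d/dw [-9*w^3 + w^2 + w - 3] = -27*w^2 + 2*w + 1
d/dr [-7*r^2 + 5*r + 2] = 5 - 14*r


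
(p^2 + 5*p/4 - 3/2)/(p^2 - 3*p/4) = (p + 2)/p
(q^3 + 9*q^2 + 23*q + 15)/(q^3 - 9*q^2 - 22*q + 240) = (q^2 + 4*q + 3)/(q^2 - 14*q + 48)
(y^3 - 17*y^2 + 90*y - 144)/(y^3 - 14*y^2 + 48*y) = (y - 3)/y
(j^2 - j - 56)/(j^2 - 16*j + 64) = (j + 7)/(j - 8)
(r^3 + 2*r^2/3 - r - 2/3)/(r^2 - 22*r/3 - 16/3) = (r^2 - 1)/(r - 8)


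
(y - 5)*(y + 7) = y^2 + 2*y - 35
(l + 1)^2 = l^2 + 2*l + 1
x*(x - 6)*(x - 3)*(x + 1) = x^4 - 8*x^3 + 9*x^2 + 18*x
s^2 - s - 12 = (s - 4)*(s + 3)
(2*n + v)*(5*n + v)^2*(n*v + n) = 50*n^4*v + 50*n^4 + 45*n^3*v^2 + 45*n^3*v + 12*n^2*v^3 + 12*n^2*v^2 + n*v^4 + n*v^3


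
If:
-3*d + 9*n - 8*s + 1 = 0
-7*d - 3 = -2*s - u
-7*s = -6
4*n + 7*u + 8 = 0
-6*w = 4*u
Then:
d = -1235/3171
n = 236/453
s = 6/7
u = -4568/3171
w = 9136/9513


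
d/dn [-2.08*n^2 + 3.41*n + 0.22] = 3.41 - 4.16*n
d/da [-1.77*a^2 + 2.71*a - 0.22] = 2.71 - 3.54*a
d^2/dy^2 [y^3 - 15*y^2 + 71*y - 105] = 6*y - 30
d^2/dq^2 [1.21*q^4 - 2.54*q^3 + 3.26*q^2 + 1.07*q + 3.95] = 14.52*q^2 - 15.24*q + 6.52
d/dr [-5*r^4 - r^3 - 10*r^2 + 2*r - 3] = -20*r^3 - 3*r^2 - 20*r + 2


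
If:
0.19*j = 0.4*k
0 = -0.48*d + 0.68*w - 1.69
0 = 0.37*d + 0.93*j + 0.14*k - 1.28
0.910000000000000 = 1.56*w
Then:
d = -2.69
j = 2.28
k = 1.09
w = 0.58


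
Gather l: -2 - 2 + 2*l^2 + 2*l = 2*l^2 + 2*l - 4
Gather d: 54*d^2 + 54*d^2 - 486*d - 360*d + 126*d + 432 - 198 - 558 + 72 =108*d^2 - 720*d - 252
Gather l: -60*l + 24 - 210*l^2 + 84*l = -210*l^2 + 24*l + 24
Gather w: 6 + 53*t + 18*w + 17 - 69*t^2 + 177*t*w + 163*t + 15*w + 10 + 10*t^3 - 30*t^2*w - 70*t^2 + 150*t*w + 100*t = 10*t^3 - 139*t^2 + 316*t + w*(-30*t^2 + 327*t + 33) + 33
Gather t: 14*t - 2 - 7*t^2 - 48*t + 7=-7*t^2 - 34*t + 5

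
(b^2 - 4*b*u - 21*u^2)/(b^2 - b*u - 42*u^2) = (b + 3*u)/(b + 6*u)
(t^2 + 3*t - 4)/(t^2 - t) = (t + 4)/t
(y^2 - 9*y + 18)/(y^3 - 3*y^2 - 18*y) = (y - 3)/(y*(y + 3))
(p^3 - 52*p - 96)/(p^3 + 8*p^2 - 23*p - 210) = (p^2 - 6*p - 16)/(p^2 + 2*p - 35)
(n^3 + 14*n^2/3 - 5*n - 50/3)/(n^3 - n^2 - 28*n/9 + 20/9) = 3*(n + 5)/(3*n - 2)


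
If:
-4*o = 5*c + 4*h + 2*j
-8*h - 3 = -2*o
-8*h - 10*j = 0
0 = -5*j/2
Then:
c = -6/5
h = 0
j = 0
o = 3/2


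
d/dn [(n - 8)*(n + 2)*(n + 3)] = 3*n^2 - 6*n - 34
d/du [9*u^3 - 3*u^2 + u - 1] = 27*u^2 - 6*u + 1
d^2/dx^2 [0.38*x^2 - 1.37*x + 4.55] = 0.760000000000000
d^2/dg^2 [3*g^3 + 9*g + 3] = 18*g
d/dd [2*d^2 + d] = 4*d + 1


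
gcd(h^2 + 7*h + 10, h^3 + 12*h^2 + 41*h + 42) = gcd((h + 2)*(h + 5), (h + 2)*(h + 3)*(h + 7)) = h + 2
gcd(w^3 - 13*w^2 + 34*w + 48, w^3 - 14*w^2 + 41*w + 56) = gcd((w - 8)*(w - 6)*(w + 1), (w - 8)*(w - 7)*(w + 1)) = w^2 - 7*w - 8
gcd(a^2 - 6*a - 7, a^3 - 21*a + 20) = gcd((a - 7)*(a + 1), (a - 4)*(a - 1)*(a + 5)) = 1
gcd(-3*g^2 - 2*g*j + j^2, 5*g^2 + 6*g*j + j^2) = g + j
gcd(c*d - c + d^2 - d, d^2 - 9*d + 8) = d - 1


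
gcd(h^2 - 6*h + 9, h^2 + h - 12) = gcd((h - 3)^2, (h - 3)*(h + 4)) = h - 3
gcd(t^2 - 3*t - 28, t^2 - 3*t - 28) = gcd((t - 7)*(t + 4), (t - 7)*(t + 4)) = t^2 - 3*t - 28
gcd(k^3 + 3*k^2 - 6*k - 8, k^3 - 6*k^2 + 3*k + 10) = k^2 - k - 2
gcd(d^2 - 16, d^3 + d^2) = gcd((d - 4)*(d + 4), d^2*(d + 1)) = 1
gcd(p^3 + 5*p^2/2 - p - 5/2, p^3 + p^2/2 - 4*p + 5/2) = p^2 + 3*p/2 - 5/2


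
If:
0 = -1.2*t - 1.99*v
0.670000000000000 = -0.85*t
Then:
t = -0.79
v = 0.48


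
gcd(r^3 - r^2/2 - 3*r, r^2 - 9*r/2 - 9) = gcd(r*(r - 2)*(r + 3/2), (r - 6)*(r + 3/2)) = r + 3/2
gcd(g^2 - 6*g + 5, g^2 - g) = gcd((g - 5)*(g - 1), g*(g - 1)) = g - 1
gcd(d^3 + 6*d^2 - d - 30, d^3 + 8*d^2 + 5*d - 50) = d^2 + 3*d - 10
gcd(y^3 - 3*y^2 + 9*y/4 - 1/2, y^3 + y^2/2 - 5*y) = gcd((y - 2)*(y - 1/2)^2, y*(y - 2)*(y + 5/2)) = y - 2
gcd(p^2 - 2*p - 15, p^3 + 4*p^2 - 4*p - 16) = 1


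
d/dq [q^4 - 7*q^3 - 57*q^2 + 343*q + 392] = 4*q^3 - 21*q^2 - 114*q + 343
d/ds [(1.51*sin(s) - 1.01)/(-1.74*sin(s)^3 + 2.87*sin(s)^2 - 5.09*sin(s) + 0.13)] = (5.2548*sin(s)^3 - 9.6059*sin(s)^2 + 5.7974*sin(s) - 4.9446)*cos(s)/(3.0276*sin(s)^6 - 9.9876*sin(s)^5 + 25.9501*sin(s)^4 - 29.669*sin(s)^3 + 26.6543*sin(s)^2 - 1.3234*sin(s) + 0.0169)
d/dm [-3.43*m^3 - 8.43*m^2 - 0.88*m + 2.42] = -10.29*m^2 - 16.86*m - 0.88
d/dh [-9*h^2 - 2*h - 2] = -18*h - 2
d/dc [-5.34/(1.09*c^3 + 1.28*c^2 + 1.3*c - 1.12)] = (17.4618*c^2 + 13.6704*c + 6.942)/(1.09*c^3 + 1.28*c^2 + 1.3*c - 1.12)^2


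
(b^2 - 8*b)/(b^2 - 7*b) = (b - 8)/(b - 7)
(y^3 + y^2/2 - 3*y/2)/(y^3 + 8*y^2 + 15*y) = (2*y^2 + y - 3)/(2*(y^2 + 8*y + 15))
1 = 1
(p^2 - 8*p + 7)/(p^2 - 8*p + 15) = (p^2 - 8*p + 7)/(p^2 - 8*p + 15)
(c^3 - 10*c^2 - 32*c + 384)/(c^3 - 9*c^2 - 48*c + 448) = (c + 6)/(c + 7)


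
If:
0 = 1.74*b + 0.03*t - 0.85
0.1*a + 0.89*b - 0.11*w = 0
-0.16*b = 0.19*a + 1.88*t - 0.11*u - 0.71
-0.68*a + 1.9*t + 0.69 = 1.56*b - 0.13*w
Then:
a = 1.15203201271427*w - 4.59054817673844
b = 0.515791929970611 - 0.00584629356340107*w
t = 0.339085026677262*w - 1.5825986049621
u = 7.77664114180745*w - 40.6814802010341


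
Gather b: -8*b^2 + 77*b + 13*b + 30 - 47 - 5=-8*b^2 + 90*b - 22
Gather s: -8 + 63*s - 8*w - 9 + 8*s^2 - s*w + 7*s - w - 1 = 8*s^2 + s*(70 - w) - 9*w - 18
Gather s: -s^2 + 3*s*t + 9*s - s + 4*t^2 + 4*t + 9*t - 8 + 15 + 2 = -s^2 + s*(3*t + 8) + 4*t^2 + 13*t + 9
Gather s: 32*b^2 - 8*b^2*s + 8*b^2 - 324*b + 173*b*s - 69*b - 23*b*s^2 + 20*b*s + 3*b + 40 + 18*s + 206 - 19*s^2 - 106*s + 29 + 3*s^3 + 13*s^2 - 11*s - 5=40*b^2 - 390*b + 3*s^3 + s^2*(-23*b - 6) + s*(-8*b^2 + 193*b - 99) + 270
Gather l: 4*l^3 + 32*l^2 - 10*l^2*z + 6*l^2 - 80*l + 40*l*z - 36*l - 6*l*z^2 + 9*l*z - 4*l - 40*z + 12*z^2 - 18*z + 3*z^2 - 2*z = 4*l^3 + l^2*(38 - 10*z) + l*(-6*z^2 + 49*z - 120) + 15*z^2 - 60*z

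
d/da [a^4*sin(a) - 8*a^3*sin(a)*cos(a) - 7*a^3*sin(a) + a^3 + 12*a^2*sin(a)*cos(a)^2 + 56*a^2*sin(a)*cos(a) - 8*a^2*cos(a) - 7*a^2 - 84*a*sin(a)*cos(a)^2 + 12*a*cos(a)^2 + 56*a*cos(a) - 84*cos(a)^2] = a^4*cos(a) + 4*a^3*sin(a) - 7*a^3*cos(a) - 8*a^3*cos(2*a) - 13*a^2*sin(a) - 12*a^2*sin(2*a) + 3*a^2*cos(a) + 56*a^2*cos(2*a) + 9*a^2*cos(3*a) + 3*a^2 - 50*a*sin(a) + 44*a*sin(2*a) + 6*a*sin(3*a) - 37*a*cos(a) - 63*a*cos(3*a) - 14*a - 21*sin(a) + 84*sin(2*a) - 21*sin(3*a) + 56*cos(a) + 6*cos(2*a) + 6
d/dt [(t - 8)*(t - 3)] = 2*t - 11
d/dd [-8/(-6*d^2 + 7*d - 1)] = 8*(7 - 12*d)/(6*d^2 - 7*d + 1)^2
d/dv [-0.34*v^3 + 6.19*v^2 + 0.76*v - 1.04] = -1.02*v^2 + 12.38*v + 0.76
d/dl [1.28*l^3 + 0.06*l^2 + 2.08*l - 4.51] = 3.84*l^2 + 0.12*l + 2.08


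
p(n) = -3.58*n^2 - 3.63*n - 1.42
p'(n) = -7.16*n - 3.63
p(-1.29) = -2.69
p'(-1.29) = 5.61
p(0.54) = -4.42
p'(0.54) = -7.50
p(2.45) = -31.80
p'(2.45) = -21.17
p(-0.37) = -0.57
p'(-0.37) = -0.98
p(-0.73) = -0.68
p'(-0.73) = 1.60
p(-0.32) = -0.62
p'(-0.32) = -1.34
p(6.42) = -172.28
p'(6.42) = -49.60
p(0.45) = -3.78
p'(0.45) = -6.85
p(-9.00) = -258.73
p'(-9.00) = 60.81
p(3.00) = -44.53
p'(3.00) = -25.11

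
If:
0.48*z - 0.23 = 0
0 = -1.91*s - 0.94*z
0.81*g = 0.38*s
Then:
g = -0.11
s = -0.24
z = 0.48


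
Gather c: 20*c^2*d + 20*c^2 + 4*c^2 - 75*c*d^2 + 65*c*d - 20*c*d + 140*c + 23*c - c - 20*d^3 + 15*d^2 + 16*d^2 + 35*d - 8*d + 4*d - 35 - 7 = c^2*(20*d + 24) + c*(-75*d^2 + 45*d + 162) - 20*d^3 + 31*d^2 + 31*d - 42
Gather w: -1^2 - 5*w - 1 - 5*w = -10*w - 2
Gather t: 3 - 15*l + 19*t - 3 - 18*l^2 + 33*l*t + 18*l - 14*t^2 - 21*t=-18*l^2 + 3*l - 14*t^2 + t*(33*l - 2)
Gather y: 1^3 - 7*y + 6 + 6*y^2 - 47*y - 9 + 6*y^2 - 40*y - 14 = 12*y^2 - 94*y - 16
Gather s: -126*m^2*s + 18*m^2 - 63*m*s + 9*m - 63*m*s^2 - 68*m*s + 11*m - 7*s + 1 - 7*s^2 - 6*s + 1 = 18*m^2 + 20*m + s^2*(-63*m - 7) + s*(-126*m^2 - 131*m - 13) + 2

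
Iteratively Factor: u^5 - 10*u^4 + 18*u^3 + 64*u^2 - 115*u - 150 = (u - 5)*(u^4 - 5*u^3 - 7*u^2 + 29*u + 30) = (u - 5)*(u + 2)*(u^3 - 7*u^2 + 7*u + 15) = (u - 5)^2*(u + 2)*(u^2 - 2*u - 3) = (u - 5)^2*(u + 1)*(u + 2)*(u - 3)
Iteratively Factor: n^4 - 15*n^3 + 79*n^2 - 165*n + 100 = (n - 4)*(n^3 - 11*n^2 + 35*n - 25) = (n - 5)*(n - 4)*(n^2 - 6*n + 5) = (n - 5)^2*(n - 4)*(n - 1)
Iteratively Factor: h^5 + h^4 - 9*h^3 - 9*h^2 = (h + 1)*(h^4 - 9*h^2) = h*(h + 1)*(h^3 - 9*h) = h^2*(h + 1)*(h^2 - 9) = h^2*(h - 3)*(h + 1)*(h + 3)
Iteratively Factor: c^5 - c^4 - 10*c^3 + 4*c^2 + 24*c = (c)*(c^4 - c^3 - 10*c^2 + 4*c + 24) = c*(c - 2)*(c^3 + c^2 - 8*c - 12) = c*(c - 3)*(c - 2)*(c^2 + 4*c + 4) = c*(c - 3)*(c - 2)*(c + 2)*(c + 2)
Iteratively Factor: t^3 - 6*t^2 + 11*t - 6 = (t - 3)*(t^2 - 3*t + 2) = (t - 3)*(t - 1)*(t - 2)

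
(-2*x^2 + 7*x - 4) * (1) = -2*x^2 + 7*x - 4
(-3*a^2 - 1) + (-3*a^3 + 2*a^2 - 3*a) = -3*a^3 - a^2 - 3*a - 1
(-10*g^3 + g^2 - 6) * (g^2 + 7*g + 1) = -10*g^5 - 69*g^4 - 3*g^3 - 5*g^2 - 42*g - 6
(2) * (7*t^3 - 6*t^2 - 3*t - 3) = 14*t^3 - 12*t^2 - 6*t - 6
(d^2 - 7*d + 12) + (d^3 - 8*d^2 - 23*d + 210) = d^3 - 7*d^2 - 30*d + 222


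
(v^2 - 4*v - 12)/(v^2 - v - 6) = (v - 6)/(v - 3)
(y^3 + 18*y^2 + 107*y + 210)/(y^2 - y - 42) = (y^2 + 12*y + 35)/(y - 7)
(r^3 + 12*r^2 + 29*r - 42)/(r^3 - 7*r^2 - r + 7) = (r^2 + 13*r + 42)/(r^2 - 6*r - 7)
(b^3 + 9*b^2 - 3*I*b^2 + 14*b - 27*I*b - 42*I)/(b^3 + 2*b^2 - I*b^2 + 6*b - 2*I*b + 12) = (b + 7)/(b + 2*I)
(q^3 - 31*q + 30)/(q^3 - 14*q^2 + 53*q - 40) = (q + 6)/(q - 8)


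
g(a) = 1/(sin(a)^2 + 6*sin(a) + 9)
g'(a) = (-2*sin(a)*cos(a) - 6*cos(a))/(sin(a)^2 + 6*sin(a) + 9)^2 = -2*cos(a)/(sin(a) + 3)^3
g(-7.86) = 0.25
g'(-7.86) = 0.00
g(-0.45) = 0.15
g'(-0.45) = -0.11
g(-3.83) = 0.08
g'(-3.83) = 0.03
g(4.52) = 0.25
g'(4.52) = 0.05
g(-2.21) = 0.21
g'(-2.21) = 0.11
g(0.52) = 0.08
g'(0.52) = -0.04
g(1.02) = 0.07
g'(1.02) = -0.02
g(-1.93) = 0.23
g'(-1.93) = 0.08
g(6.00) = 0.14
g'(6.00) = -0.10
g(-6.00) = 0.09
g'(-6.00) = -0.05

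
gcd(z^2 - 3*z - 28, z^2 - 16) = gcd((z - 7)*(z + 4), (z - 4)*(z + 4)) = z + 4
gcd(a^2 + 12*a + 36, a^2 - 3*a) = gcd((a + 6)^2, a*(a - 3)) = 1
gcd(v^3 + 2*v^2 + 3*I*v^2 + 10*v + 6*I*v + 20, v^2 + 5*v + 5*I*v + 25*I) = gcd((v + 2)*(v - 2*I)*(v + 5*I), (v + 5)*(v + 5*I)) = v + 5*I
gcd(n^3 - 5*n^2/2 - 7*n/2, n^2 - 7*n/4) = n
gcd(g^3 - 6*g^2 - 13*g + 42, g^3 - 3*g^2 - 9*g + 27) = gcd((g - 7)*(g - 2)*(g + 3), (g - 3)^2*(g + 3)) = g + 3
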